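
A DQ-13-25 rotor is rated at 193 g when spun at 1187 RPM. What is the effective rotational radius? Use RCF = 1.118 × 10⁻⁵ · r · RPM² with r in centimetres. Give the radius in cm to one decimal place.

12.3 cm

193 = 1.118 × 10⁻⁵ × r × (1187)²
r = 193 / (1.118 × 10⁻⁵ × 1,408,969) = 193 / 15.75227 ≈ 12.252 cm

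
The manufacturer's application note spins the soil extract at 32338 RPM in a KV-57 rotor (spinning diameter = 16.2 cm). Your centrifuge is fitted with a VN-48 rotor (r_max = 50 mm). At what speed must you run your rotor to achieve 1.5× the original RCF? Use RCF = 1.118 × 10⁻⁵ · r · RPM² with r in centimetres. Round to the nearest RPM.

50410 RPM

Original rotor: r = 16.2 / 2 = 8.1 cm
RCF_original = 1.118 × 10⁻⁵ × 8.1 × (32338)² = 1.118 × 10⁻⁵ × 8.1 × 1,045,746,244 ≈ 94,700.7 × g
Target RCF = 1.5 × 94,700.7 ≈ 142,051 × g
Your rotor: r = 50 mm = 5.0 cm
142,051 = 1.118 × 10⁻⁵ × 5 × N²
N² = 142,051 / (5.59 × 10⁻⁵) = 2,541,162,791
N ≈ √2,541,162,791 ≈ 50,409.9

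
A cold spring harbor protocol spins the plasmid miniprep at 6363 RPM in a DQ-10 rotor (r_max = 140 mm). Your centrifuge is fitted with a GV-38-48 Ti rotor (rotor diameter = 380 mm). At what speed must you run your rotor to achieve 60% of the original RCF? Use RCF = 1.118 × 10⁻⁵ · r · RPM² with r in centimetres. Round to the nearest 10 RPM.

Original rotor: r = 140 mm = 14.0 cm
RCF_original = 1.118 × 10⁻⁵ × 14 × (6363)² = 1.118 × 10⁻⁵ × 14 × 40,487,769 ≈ 6,337.1 × g
Target RCF = 0.6 × 6,337.1 ≈ 3,802.3 × g
Your rotor: r = 380 mm / 2 = 190 mm = 19 cm
3,802.3 = 1.118 × 10⁻⁵ × 19 × N²
N² = 3,802.3 / (21.242 × 10⁻⁵) = 17,899,915
N ≈ √17,899,915 ≈ 4,230.8

≈ 4230 RPM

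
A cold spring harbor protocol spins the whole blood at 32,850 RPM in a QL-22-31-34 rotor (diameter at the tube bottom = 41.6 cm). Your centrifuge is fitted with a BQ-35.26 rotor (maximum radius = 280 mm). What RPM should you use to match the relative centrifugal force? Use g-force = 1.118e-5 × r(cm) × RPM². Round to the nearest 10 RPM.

28310 RPM

Original rotor: r = 41.6 / 2 = 20.8 cm
RCF_original = 1.118 × 10⁻⁵ × 20.8 × (32850)² = 1.118 × 10⁻⁵ × 20.8 × 1,079,122,500 ≈ 250,943.5 × g
Your rotor: r = 280 mm = 28.0 cm
250,943.5 = 1.118 × 10⁻⁵ × 28 × N²
N² = 250,943.5 / (31.304 × 10⁻⁵) = 801,633,976
N ≈ √801,633,976 ≈ 28,313.1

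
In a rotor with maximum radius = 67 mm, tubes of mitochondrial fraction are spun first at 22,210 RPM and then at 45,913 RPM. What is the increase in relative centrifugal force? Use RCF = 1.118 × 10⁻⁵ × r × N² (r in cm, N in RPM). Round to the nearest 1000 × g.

121000 × g

r = 67 mm = 6.7 cm
RCF₁ = 1.118 × 10⁻⁵ × 6.7 × (22210)² = 1.118 × 10⁻⁵ × 6.7 × 493,284,100 ≈ 36,949.9 × g
RCF₂ = 1.118 × 10⁻⁵ × 6.7 × (45913)² = 1.118 × 10⁻⁵ × 6.7 × 2,108,003,569 ≈ 157,902.1 × g
Increase = 157,902.1 − 36,949.9 = 120,952.2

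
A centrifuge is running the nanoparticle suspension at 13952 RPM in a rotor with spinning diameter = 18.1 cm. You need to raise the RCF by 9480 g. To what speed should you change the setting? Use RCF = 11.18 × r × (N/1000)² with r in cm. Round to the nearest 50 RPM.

≈ 17000 RPM

r = 18.1 / 2 = 9.05 cm
Current RCF = 11.18 × 9.05 × (13.952)² = 11.18 × 9.05 × 194.658304 ≈ 19,695.3 × g
Target RCF = 19,695.3 + 9,480 = 29,175.3 × g
(N/1000)² = 29,175.3 / 101.179 = 288.3533
N = 1000 × √288.3533 ≈ 16,981.0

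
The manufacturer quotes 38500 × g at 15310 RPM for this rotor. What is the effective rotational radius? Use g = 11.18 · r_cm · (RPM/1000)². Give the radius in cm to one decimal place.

38500 = 11.18 × r × (15.31)²
r = 38500 / (11.18 × 234.3961) = 38500 / 2620.548 ≈ 14.692 cm

14.7 cm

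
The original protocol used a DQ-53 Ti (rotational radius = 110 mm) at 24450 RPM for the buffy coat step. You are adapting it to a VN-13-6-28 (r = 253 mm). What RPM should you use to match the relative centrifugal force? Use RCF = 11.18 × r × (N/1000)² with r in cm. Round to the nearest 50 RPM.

Original rotor: r = 110 mm = 11.0 cm
RCF = 11.18 × r × (N/1000)²
RCF_original = 11.18 × 11 × (24.45)² = 11.18 × 11 × 597.8025 ≈ 73,517.8 × g
Your rotor: r = 253 mm = 25.3 cm
73,517.8 = 11.18 × 25.3 × (N/1000)²
(N/1000)² = 73,517.8 / 282.854 = 259.9143
N = 1000 × √259.9143 ≈ 16,121.9

16100 RPM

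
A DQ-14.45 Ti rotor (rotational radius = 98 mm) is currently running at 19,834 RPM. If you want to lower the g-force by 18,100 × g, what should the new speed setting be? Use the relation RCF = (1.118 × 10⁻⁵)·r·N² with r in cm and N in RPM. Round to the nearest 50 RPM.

≈ 15100 RPM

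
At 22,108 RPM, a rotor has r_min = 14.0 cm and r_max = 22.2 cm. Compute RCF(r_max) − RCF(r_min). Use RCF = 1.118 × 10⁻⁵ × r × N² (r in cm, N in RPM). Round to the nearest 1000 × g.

ΔRCF ≈ 45000 x g

RCF_max = 1.118 × 10⁻⁵ × 22.2 × (22108)² = 1.118 × 10⁻⁵ × 22.2 × 488,763,664 ≈ 121,309.2 × g
RCF_min = 1.118 × 10⁻⁵ × 14 × (22108)² = 1.118 × 10⁻⁵ × 14 × 488,763,664 ≈ 76,501.3 × g
ΔRCF = 121,309.2 − 76,501.3 = 44,807.9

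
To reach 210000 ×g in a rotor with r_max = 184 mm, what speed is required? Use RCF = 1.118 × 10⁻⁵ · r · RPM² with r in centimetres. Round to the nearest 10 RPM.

31950 RPM

r = 184 mm = 18.4 cm
210,000 = 1.118 × 10⁻⁵ × 18.4 × N²
N² = 210,000 / (20.5712 × 10⁻⁵) = 1,020,844,676
N ≈ √1,020,844,676 ≈ 31,950.7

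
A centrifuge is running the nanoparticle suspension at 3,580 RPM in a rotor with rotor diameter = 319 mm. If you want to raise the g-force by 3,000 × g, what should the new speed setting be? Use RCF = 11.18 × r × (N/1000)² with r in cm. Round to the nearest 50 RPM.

N₂ ≈ 5450 RPM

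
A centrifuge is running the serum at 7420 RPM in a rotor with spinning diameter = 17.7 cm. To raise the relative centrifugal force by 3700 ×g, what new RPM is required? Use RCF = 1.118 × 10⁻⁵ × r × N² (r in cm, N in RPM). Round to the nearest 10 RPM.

r = 17.7 / 2 = 8.85 cm
Current RCF = 1.118 × 10⁻⁵ × 8.85 × (7420)² = 1.118 × 10⁻⁵ × 8.85 × 55,056,400 ≈ 5,447.4 × g
Target RCF = 5,447.4 + 3,700 = 9,147.4 × g
N² = 9,147.4 / (9.8943 × 10⁻⁵) = 92,451,209
N ≈ √92,451,209 ≈ 9,615.2

9620 RPM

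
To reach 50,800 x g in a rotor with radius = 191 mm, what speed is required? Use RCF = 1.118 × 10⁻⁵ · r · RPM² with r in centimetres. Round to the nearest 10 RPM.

r = 191 mm = 19.1 cm
50,800 = 1.118 × 10⁻⁵ × 19.1 × N²
N² = 50,800 / (21.3538 × 10⁻⁵) = 237,896,768
N ≈ √237,896,768 ≈ 15,423.9

≈ 15420 RPM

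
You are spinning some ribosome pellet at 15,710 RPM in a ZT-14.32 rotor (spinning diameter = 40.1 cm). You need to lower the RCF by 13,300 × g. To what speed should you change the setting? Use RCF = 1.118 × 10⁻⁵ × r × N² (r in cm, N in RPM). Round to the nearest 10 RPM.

r = 40.1 / 2 = 20.05 cm
Current RCF = 1.118 × 10⁻⁵ × 20.05 × (15710)² = 1.118 × 10⁻⁵ × 20.05 × 246,804,100 ≈ 55,323.4 × g
Target RCF = 55,323.4 − 13,300 = 42,023.4 × g
N² = 42,023.4 / (22.4159 × 10⁻⁵) = 187,471,393
N ≈ √187,471,393 ≈ 13,692.0

13690 RPM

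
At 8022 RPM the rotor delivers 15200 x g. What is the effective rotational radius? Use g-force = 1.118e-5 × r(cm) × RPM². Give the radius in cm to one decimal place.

≈ 21.1 cm

15200 = 1.118 × 10⁻⁵ × r × (8022)²
r = 15200 / (1.118 × 10⁻⁵ × 64,352,484) = 15200 / 719.4608 ≈ 21.127 cm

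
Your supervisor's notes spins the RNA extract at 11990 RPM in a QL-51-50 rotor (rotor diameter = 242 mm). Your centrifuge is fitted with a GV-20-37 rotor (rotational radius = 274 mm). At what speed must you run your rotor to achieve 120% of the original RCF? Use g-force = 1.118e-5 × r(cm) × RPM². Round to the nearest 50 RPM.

≈ 8750 RPM

Original rotor: r = 242 mm / 2 = 121 mm = 12.1 cm
RCF_original = 1.118 × 10⁻⁵ × 12.1 × (11990)² = 1.118 × 10⁻⁵ × 12.1 × 143,760,100 ≈ 19,447.6 × g
Target RCF = 1.2 × 19,447.6 ≈ 23,337.1 × g
Your rotor: r = 274 mm = 27.4 cm
23,337.1 = 1.118 × 10⁻⁵ × 27.4 × N²
N² = 23,337.1 / (30.6332 × 10⁻⁵) = 76,182,377
N ≈ √76,182,377 ≈ 8,728.3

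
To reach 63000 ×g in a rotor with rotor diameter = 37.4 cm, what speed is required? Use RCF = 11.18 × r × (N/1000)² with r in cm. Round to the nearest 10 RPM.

17360 RPM

r = 37.4 / 2 = 18.7 cm
RCF = 11.18 × r × (N/1000)²
63,000 = 11.18 × 18.7 × (N/1000)²
(N/1000)² = 63,000 / 209.066 = 301.3402
N = 1000 × √301.3402 ≈ 17,359.2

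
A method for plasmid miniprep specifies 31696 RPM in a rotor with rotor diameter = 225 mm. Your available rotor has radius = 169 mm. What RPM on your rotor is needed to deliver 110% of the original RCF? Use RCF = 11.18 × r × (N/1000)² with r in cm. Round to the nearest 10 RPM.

≈ 27120 RPM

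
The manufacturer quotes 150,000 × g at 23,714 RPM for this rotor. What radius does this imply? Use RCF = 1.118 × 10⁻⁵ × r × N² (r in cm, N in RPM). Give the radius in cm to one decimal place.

150000 = 1.118 × 10⁻⁵ × r × (23714)²
r = 150000 / (1.118 × 10⁻⁵ × 562,353,796) = 150000 / 6287.115 ≈ 23.858 cm

≈ 23.9 cm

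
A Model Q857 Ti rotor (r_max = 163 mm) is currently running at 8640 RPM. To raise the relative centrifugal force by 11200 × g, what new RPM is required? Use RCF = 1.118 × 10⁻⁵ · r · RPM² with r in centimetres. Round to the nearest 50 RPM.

≈ 11650 RPM

r = 163 mm = 16.3 cm
Current RCF = 1.118 × 10⁻⁵ × 16.3 × (8640)² = 1.118 × 10⁻⁵ × 16.3 × 74,649,600 ≈ 13,603.7 × g
Target RCF = 13,603.7 + 11,200 = 24,803.7 × g
N² = 24,803.7 / (18.2234 × 10⁻⁵) = 136,109,069
N ≈ √136,109,069 ≈ 11,666.6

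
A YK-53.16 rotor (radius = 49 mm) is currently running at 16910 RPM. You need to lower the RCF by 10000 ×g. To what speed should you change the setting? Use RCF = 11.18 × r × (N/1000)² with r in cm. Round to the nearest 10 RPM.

r = 49 mm = 4.9 cm
Current RCF = 11.18 × 4.9 × (16.91)² = 11.18 × 4.9 × 285.9481 ≈ 15,664.8 × g
Target RCF = 15,664.8 − 10,000 = 5,664.8 × g
(N/1000)² = 5,664.8 / 54.782 = 103.4062
N = 1000 × √103.4062 ≈ 10,168.9

10170 RPM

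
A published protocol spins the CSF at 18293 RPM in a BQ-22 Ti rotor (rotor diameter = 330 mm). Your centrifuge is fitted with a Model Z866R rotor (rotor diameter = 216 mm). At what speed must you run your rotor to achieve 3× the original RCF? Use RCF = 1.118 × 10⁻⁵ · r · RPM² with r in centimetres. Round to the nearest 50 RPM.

Original rotor: r = 330 mm / 2 = 165 mm = 16.5 cm
RCF = 1.118 × 10⁻⁵ × r × N²
RCF_original = 1.118 × 10⁻⁵ × 16.5 × (18293)² = 1.118 × 10⁻⁵ × 16.5 × 334,633,849 ≈ 61,729.9 × g
Target RCF = 3 × 61,729.9 ≈ 185,189.7 × g
Your rotor: r = 216 mm / 2 = 108 mm = 10.8 cm
185,189.7 = 1.118 × 10⁻⁵ × 10.8 × N²
N² = 185,189.7 / (12.0744 × 10⁻⁵) = 1,533,738,322
N ≈ √1,533,738,322 ≈ 39,163.0

39150 RPM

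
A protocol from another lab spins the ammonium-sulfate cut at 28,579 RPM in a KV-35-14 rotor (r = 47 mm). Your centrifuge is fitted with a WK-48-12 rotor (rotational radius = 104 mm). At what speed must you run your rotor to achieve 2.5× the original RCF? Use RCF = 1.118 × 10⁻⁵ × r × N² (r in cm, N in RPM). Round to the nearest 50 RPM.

30400 RPM

Original rotor: r = 47 mm = 4.7 cm
RCF_original = 1.118 × 10⁻⁵ × 4.7 × (28579)² = 1.118 × 10⁻⁵ × 4.7 × 816,759,241 ≈ 42,917.4 × g
Target RCF = 2.5 × 42,917.4 ≈ 107,293.5 × g
Your rotor: r = 104 mm = 10.4 cm
107,293.5 = 1.118 × 10⁻⁵ × 10.4 × N²
N² = 107,293.5 / (11.6272 × 10⁻⁵) = 922,780,205
N ≈ √922,780,205 ≈ 30,377.3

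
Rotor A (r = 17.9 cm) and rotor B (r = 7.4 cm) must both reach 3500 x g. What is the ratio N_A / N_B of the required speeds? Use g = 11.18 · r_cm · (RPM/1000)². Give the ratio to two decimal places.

At fixed RCF, N ∝ 1/√r, so N_A/N_B = √(r_B/r_A) = √(7.4/17.9) = √0.413408 = 0.6430.

0.64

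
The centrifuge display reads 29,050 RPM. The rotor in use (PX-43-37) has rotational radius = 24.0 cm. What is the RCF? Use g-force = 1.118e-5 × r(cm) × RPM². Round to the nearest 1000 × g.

226000 ×g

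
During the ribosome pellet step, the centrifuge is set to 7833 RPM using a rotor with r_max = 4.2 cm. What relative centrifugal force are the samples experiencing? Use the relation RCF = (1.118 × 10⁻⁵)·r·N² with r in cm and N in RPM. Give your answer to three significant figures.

RCF = 1.118 × 10⁻⁵ × 4.2 × (7833)² = 1.118 × 10⁻⁵ × 4.2 × 61,355,889 ≈ 2,881 × g

RCF ≈ 2880 × g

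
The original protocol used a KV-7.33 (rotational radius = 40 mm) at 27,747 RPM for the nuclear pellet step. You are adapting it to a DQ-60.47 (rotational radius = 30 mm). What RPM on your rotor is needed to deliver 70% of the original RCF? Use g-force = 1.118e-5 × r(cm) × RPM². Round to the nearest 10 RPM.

≈ 26810 RPM

Original rotor: r = 40 mm = 4.0 cm
RCF = 1.118 × 10⁻⁵ × r × N²
RCF_original = 1.118 × 10⁻⁵ × 4 × (27747)² = 1.118 × 10⁻⁵ × 4 × 769,896,009 ≈ 34,429.7 × g
Target RCF = 0.7 × 34,429.7 ≈ 24,100.8 × g
Your rotor: r = 30 mm = 3.0 cm
24,100.8 = 1.118 × 10⁻⁵ × 3 × N²
N² = 24,100.8 / (3.354 × 10⁻⁵) = 718,568,873
N ≈ √718,568,873 ≈ 26,806.1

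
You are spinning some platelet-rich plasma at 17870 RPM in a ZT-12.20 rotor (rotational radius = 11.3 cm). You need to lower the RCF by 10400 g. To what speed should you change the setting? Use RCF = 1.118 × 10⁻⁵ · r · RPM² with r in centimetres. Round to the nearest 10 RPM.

Current RCF = 1.118 × 10⁻⁵ × 11.3 × (17870)² = 1.118 × 10⁻⁵ × 11.3 × 319,336,900 ≈ 40,343.1 × g
Target RCF = 40,343.1 − 10,400 = 29,943.1 × g
N² = 29,943.1 / (12.6334 × 10⁻⁵) = 237,015,372
N ≈ √237,015,372 ≈ 15,395.3

≈ 15400 RPM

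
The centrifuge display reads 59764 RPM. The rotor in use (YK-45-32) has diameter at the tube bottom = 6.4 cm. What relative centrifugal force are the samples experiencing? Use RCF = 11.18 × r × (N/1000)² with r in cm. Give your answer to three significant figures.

r = 6.4 / 2 = 3.2 cm
RCF = 11.18 × r × (N/1000)²
RCF = 11.18 × 3.2 × (59.764)² = 11.18 × 3.2 × 3,571.735696 ≈ 127,782.4 × g

≈ 128000 g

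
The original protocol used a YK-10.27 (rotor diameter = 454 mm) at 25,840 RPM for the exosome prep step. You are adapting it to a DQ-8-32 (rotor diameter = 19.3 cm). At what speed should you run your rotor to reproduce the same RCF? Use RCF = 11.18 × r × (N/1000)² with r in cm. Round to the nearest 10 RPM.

Original rotor: r = 454 mm / 2 = 227 mm = 22.7 cm
RCF_original = 11.18 × 22.7 × (25.84)² = 11.18 × 22.7 × 667.7056 ≈ 169,454.3 × g
Your rotor: r = 19.3 / 2 = 9.65 cm
169,454.3 = 11.18 × 9.65 × (N/1000)²
(N/1000)² = 169,454.3 / 107.887 = 1570.665
N = 1000 × √1570.665 ≈ 39,631.6

≈ 39630 RPM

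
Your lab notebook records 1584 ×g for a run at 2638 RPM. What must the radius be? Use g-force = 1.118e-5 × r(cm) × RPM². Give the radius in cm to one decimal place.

1584 = 1.118 × 10⁻⁵ × r × (2638)²
r = 1584 / (1.118 × 10⁻⁵ × 6,959,044) = 1584 / 77.80211 ≈ 20.359 cm

≈ 20.4 cm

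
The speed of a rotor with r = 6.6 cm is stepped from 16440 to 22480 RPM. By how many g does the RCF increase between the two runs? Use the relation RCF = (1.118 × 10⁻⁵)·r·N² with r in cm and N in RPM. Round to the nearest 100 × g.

≈ 17300 g

RCF₁ = 1.118 × 10⁻⁵ × 6.6 × (16440)² = 1.118 × 10⁻⁵ × 6.6 × 270,273,600 ≈ 19,942.9 × g
RCF₂ = 1.118 × 10⁻⁵ × 6.6 × (22480)² = 1.118 × 10⁻⁵ × 6.6 × 505,350,400 ≈ 37,288.8 × g
Increase = 37,288.8 − 19,942.9 = 17,345.9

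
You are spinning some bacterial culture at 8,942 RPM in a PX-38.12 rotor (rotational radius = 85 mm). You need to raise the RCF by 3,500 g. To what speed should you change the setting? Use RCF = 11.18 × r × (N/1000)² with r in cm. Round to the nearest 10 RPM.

≈ 10810 RPM

r = 85 mm = 8.5 cm
Current RCF = 11.18 × 8.5 × (8.942)² = 11.18 × 8.5 × 79.959364 ≈ 7,598.5 × g
Target RCF = 7,598.5 + 3,500 = 11,098.5 × g
(N/1000)² = 11,098.5 / 95.03 = 116.7894
N = 1000 × √116.7894 ≈ 10,806.9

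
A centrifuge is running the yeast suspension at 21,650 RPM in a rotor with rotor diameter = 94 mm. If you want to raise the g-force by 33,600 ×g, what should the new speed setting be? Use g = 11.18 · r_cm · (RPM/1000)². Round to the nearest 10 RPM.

33290 RPM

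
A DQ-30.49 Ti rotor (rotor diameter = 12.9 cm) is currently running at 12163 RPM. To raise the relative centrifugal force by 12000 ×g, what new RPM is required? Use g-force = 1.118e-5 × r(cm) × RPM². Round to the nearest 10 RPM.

r = 12.9 / 2 = 6.45 cm
Current RCF = 1.118 × 10⁻⁵ × 6.45 × (12163)² = 1.118 × 10⁻⁵ × 6.45 × 147,938,569 ≈ 10,668 × g
Target RCF = 10,668 + 12,000 = 22,668 × g
N² = 22,668 / (7.2111 × 10⁻⁵) = 314,348,712
N ≈ √314,348,712 ≈ 17,729.9

≈ 17730 RPM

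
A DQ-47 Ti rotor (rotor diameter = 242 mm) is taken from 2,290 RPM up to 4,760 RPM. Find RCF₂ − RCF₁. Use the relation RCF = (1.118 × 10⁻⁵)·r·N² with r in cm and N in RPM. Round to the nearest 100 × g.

r = 242 mm / 2 = 121 mm = 12.1 cm
RCF₁ = 1.118 × 10⁻⁵ × 12.1 × (2290)² = 1.118 × 10⁻⁵ × 12.1 × 5,244,100 ≈ 709.4 × g
RCF₂ = 1.118 × 10⁻⁵ × 12.1 × (4760)² = 1.118 × 10⁻⁵ × 12.1 × 22,657,600 ≈ 3,065.1 × g
Increase = 3,065.1 − 709.4 = 2,355.7

≈ 2400 × g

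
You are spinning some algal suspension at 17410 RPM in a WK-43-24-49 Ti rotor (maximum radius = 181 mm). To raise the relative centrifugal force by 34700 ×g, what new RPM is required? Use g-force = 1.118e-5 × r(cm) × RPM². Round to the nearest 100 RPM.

21800 RPM

r = 181 mm = 18.1 cm
Current RCF = 1.118 × 10⁻⁵ × 18.1 × (17410)² = 1.118 × 10⁻⁵ × 18.1 × 303,108,100 ≈ 61,336.3 × g
Target RCF = 61,336.3 + 34,700 = 96,036.3 × g
N² = 96,036.3 / (20.2358 × 10⁻⁵) = 474,586,130
N ≈ √474,586,130 ≈ 21,785.0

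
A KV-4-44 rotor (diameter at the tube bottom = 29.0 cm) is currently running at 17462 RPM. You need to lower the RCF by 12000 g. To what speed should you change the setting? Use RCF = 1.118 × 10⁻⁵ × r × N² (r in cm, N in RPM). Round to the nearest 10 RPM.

15200 RPM

r = 29.0 / 2 = 14.5 cm
Current RCF = 1.118 × 10⁻⁵ × 14.5 × (17462)² = 1.118 × 10⁻⁵ × 14.5 × 304,921,444 ≈ 49,430.8 × g
Target RCF = 49,430.8 − 12,000 = 37,430.8 × g
N² = 37,430.8 / (16.211 × 10⁻⁵) = 230,897,539
N ≈ √230,897,539 ≈ 15,195.3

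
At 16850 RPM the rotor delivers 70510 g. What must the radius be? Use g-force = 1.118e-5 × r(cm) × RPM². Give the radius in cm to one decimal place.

r ≈ 22.2 cm

70510 = 1.118 × 10⁻⁵ × r × (16850)²
r = 70510 / (1.118 × 10⁻⁵ × 283,922,500) = 70510 / 3174.254 ≈ 22.213 cm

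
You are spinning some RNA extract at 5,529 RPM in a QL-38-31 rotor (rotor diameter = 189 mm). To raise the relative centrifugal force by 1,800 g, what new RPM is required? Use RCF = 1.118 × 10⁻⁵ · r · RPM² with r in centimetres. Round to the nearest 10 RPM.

≈ 6900 RPM

r = 189 mm / 2 = 94.5 mm = 9.45 cm
Current RCF = 1.118 × 10⁻⁵ × 9.45 × (5529)² = 1.118 × 10⁻⁵ × 9.45 × 30,569,841 ≈ 3,229.7 × g
Target RCF = 3,229.7 + 1,800 = 5,029.7 × g
N² = 5,029.7 / (10.5651 × 10⁻⁵) = 47,606,743
N ≈ √47,606,743 ≈ 6,899.8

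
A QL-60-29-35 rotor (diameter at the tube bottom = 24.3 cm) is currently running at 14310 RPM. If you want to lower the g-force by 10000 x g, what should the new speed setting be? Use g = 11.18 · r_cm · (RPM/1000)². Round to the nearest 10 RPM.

≈ 11450 RPM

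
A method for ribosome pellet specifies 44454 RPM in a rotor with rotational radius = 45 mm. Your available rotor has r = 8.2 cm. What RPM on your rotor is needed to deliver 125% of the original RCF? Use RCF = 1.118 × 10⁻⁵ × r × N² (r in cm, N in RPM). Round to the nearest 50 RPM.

Original rotor: r = 45 mm = 4.5 cm
RCF = 1.118 × 10⁻⁵ × r × N²
RCF_original = 1.118 × 10⁻⁵ × 4.5 × (44454)² = 1.118 × 10⁻⁵ × 4.5 × 1,976,158,116 ≈ 99,420.5 × g
Target RCF = 1.25 × 99,420.5 ≈ 124,275.6 × g
124,275.6 = 1.118 × 10⁻⁵ × 8.2 × N²
N² = 124,275.6 / (9.1676 × 10⁻⁵) = 1,355,595,794
N ≈ √1,355,595,794 ≈ 36,818.4

36800 RPM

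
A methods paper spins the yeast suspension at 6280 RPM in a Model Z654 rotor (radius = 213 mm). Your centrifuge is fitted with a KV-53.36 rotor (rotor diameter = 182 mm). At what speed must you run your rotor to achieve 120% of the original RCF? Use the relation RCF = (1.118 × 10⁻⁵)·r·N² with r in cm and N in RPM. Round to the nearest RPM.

≈ 10525 RPM

Original rotor: r = 213 mm = 21.3 cm
RCF_original = 1.118 × 10⁻⁵ × 21.3 × (6280)² = 1.118 × 10⁻⁵ × 21.3 × 39,438,400 ≈ 9,391.6 × g
Target RCF = 1.2 × 9,391.6 ≈ 11,269.9 × g
Your rotor: r = 182 mm / 2 = 91 mm = 9.1 cm
11,269.9 = 1.118 × 10⁻⁵ × 9.1 × N²
N² = 11,269.9 / (10.1738 × 10⁻⁵) = 110,773,752
N ≈ √110,773,752 ≈ 10,524.9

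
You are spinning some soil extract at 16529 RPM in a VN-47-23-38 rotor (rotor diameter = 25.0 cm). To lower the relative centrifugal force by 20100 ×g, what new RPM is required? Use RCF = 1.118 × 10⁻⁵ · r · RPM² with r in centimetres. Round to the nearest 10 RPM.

r = 25.0 / 2 = 12.5 cm
Current RCF = 1.118 × 10⁻⁵ × 12.5 × (16529)² = 1.118 × 10⁻⁵ × 12.5 × 273,207,841 ≈ 38,180.8 × g
Target RCF = 38,180.8 − 20,100 = 18,080.8 × g
N² = 18,080.8 / (13.975 × 10⁻⁵) = 129,379,606
N ≈ √129,379,606 ≈ 11,374.5

≈ 11370 RPM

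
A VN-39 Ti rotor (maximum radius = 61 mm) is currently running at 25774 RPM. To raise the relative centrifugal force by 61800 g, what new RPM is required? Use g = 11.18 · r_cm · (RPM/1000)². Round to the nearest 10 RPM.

r = 61 mm = 6.1 cm
Current RCF = 11.18 × 6.1 × (25.774)² = 11.18 × 6.1 × 664.299076 ≈ 45,303.9 × g
Target RCF = 45,303.9 + 61,800 = 107,103.9 × g
(N/1000)² = 107,103.9 / 68.198 = 1570.484
N = 1000 × √1570.484 ≈ 39,629.3

≈ 39630 RPM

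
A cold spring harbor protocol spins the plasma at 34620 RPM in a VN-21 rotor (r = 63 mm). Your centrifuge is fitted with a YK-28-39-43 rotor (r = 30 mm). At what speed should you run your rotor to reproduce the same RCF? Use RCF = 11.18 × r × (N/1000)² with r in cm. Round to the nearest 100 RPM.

≈ 50200 RPM

Original rotor: r = 63 mm = 6.3 cm
RCF = 11.18 × r × (N/1000)²
RCF_original = 11.18 × 6.3 × (34.62)² = 11.18 × 6.3 × 1,198.5444 ≈ 84,418.3 × g
Your rotor: r = 30 mm = 3.0 cm
84,418.3 = 11.18 × 3 × (N/1000)²
(N/1000)² = 84,418.3 / 33.54 = 2516.944
N = 1000 × √2516.944 ≈ 50,169.2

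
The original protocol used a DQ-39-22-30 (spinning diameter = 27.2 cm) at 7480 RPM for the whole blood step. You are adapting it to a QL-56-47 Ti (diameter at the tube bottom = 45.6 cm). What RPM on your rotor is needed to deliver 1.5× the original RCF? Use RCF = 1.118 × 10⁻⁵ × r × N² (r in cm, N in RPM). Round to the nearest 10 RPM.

≈ 7080 RPM

Original rotor: r = 27.2 / 2 = 13.6 cm
RCF_original = 1.118 × 10⁻⁵ × 13.6 × (7480)² = 1.118 × 10⁻⁵ × 13.6 × 55,950,400 ≈ 8,507.1 × g
Target RCF = 1.5 × 8,507.1 ≈ 12,760.7 × g
Your rotor: r = 45.6 / 2 = 22.8 cm
12,760.7 = 1.118 × 10⁻⁵ × 22.8 × N²
N² = 12,760.7 / (25.4904 × 10⁻⁵) = 50,060,807
N ≈ √50,060,807 ≈ 7,075.4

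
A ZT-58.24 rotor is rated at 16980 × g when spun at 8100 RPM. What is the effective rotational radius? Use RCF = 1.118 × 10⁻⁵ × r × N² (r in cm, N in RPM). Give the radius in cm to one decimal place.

16980 = 1.118 × 10⁻⁵ × r × (8100)²
r = 16980 / (1.118 × 10⁻⁵ × 65,610,000) = 16980 / 733.5198 ≈ 23.149 cm

23.1 cm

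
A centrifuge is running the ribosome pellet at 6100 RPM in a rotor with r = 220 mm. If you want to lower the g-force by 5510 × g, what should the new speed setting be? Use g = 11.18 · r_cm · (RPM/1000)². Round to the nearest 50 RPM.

r = 220 mm = 22.0 cm
Current RCF = 11.18 × 22 × (6.1)² = 11.18 × 22 × 37.21 ≈ 9,152.2 × g
Target RCF = 9,152.2 − 5,510 = 3,642.2 × g
(N/1000)² = 3,642.2 / 245.96 = 14.8081
N = 1000 × √14.8081 ≈ 3,848.1

3850 RPM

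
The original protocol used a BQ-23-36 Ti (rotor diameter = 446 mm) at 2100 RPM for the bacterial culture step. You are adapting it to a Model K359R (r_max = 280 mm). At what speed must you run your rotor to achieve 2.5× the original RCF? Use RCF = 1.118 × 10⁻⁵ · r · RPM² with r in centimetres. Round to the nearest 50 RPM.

≈ 2950 RPM

Original rotor: r = 446 mm / 2 = 223 mm = 22.3 cm
RCF_original = 1.118 × 10⁻⁵ × 22.3 × (2100)² = 1.118 × 10⁻⁵ × 22.3 × 4,410,000 ≈ 1,099.5 × g
Target RCF = 2.5 × 1,099.5 ≈ 2,748.8 × g
Your rotor: r = 280 mm = 28.0 cm
2,748.8 = 1.118 × 10⁻⁵ × 28 × N²
N² = 2,748.8 / (31.304 × 10⁻⁵) = 8,780,986
N ≈ √8,780,986 ≈ 2,963.3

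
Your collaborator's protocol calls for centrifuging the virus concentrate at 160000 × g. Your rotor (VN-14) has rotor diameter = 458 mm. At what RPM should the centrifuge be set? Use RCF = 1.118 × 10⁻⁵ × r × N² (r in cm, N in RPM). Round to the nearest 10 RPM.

r = 458 mm / 2 = 229 mm = 22.9 cm
RCF = 1.118 × 10⁻⁵ × r × N²
160,000 = 1.118 × 10⁻⁵ × 22.9 × N²
N² = 160,000 / (25.6022 × 10⁻⁵) = 624,946,294
N ≈ √624,946,294 ≈ 24,998.9

25000 RPM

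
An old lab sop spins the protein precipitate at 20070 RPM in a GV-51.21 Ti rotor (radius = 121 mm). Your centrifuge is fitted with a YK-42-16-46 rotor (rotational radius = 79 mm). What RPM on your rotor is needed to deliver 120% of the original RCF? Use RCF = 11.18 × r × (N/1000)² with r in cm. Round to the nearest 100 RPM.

Original rotor: r = 121 mm = 12.1 cm
RCF_original = 11.18 × 12.1 × (20.07)² = 11.18 × 12.1 × 402.8049 ≈ 54,490.6 × g
Target RCF = 1.2 × 54,490.6 ≈ 65,388.7 × g
Your rotor: r = 79 mm = 7.9 cm
65,388.7 = 11.18 × 7.9 × (N/1000)²
(N/1000)² = 65,388.7 / 88.322 = 740.3444
N = 1000 × √740.3444 ≈ 27,209.3

≈ 27200 RPM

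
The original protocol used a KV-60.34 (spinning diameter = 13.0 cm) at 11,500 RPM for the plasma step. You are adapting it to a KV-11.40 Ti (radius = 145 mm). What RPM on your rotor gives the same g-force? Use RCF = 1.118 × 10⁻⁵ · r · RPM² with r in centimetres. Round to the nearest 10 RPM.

≈ 7700 RPM

Original rotor: r = 13.0 / 2 = 6.5 cm
RCF = 1.118 × 10⁻⁵ × r × N²
RCF_original = 1.118 × 10⁻⁵ × 6.5 × (11500)² = 1.118 × 10⁻⁵ × 6.5 × 132,250,000 ≈ 9,610.6 × g
Your rotor: r = 145 mm = 14.5 cm
9,610.6 = 1.118 × 10⁻⁵ × 14.5 × N²
N² = 9,610.6 / (16.211 × 10⁻⁵) = 59,284,436
N ≈ √59,284,436 ≈ 7,699.6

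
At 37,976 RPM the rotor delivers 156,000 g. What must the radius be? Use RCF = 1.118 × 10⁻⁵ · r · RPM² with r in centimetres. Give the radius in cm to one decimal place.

≈ 9.7 cm

RCF = 1.118 × 10⁻⁵ × r × N²
156000 = 1.118 × 10⁻⁵ × r × (37976)²
r = 156000 / (1.118 × 10⁻⁵ × 1,442,176,576) = 156000 / 16123.53 ≈ 9.675 cm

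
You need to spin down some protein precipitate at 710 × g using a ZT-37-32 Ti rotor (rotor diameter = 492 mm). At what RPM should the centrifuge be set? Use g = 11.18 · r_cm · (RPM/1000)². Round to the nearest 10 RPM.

r = 492 mm / 2 = 246 mm = 24.6 cm
710 = 11.18 × 24.6 × (N/1000)²
(N/1000)² = 710 / 275.028 = 2.581555
N = 1000 × √2.581555 ≈ 1,606.7

1610 RPM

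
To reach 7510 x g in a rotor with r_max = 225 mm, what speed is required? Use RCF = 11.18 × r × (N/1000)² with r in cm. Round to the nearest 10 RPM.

r = 225 mm = 22.5 cm
RCF = 11.18 × r × (N/1000)²
7,510 = 11.18 × 22.5 × (N/1000)²
(N/1000)² = 7,510 / 251.55 = 29.8549
N = 1000 × √29.8549 ≈ 5,464.0

5460 RPM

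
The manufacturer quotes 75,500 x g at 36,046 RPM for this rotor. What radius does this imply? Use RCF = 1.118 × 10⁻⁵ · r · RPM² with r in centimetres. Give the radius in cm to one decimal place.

r ≈ 5.2 cm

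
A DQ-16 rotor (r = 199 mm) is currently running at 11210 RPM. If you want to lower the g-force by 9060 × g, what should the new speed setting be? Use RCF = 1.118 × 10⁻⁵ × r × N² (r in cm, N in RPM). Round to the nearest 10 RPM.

r = 199 mm = 19.9 cm
Current RCF = 1.118 × 10⁻⁵ × 19.9 × (11210)² = 1.118 × 10⁻⁵ × 19.9 × 125,664,100 ≈ 27,958 × g
Target RCF = 27,958 − 9,060 = 18,898 × g
N² = 18,898 / (22.2482 × 10⁻⁵) = 84,941,703
N ≈ √84,941,703 ≈ 9,216.4

N₂ ≈ 9220 RPM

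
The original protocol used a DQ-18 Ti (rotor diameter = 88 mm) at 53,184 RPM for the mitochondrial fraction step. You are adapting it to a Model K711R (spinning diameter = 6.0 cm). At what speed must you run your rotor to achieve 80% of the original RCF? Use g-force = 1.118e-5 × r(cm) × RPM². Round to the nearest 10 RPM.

Original rotor: r = 88 mm / 2 = 44 mm = 4.4 cm
RCF = 1.118 × 10⁻⁵ × r × N²
RCF_original = 1.118 × 10⁻⁵ × 4.4 × (53184)² = 1.118 × 10⁻⁵ × 4.4 × 2,828,537,856 ≈ 139,141.4 × g
Target RCF = 0.8 × 139,141.4 ≈ 111,313.1 × g
Your rotor: r = 6.0 / 2 = 3 cm
111,313.1 = 1.118 × 10⁻⁵ × 3 × N²
N² = 111,313.1 / (3.354 × 10⁻⁵) = 3,318,816,339
N ≈ √3,318,816,339 ≈ 57,609.2

57610 RPM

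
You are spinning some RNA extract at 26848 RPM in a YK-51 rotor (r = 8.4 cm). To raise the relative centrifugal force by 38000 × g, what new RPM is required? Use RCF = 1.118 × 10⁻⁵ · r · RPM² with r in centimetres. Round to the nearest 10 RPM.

Current RCF = 1.118 × 10⁻⁵ × 8.4 × (26848)² = 1.118 × 10⁻⁵ × 8.4 × 720,815,104 ≈ 67,693.2 × g
Target RCF = 67,693.2 + 38,000 = 105,693.2 × g
N² = 105,693.2 / (9.3912 × 10⁻⁵) = 1,125,449,357
N ≈ √1,125,449,357 ≈ 33,547.7

N₂ ≈ 33550 RPM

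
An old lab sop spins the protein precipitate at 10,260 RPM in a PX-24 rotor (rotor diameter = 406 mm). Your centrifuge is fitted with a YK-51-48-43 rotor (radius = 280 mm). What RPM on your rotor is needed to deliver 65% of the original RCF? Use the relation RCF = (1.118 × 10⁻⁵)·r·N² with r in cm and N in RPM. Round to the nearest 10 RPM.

Original rotor: r = 406 mm / 2 = 203 mm = 20.3 cm
RCF_original = 1.118 × 10⁻⁵ × 20.3 × (10260)² = 1.118 × 10⁻⁵ × 20.3 × 105,267,600 ≈ 23,890.9 × g
Target RCF = 0.65 × 23,890.9 ≈ 15,529.1 × g
Your rotor: r = 280 mm = 28.0 cm
15,529.1 = 1.118 × 10⁻⁵ × 28 × N²
N² = 15,529.1 / (31.304 × 10⁻⁵) = 49,607,398
N ≈ √49,607,398 ≈ 7,043.3

7040 RPM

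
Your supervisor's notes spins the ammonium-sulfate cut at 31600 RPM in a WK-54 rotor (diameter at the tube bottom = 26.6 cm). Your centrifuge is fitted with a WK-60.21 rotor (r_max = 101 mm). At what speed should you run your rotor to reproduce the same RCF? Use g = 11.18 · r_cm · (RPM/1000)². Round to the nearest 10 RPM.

Original rotor: r = 26.6 / 2 = 13.3 cm
RCF_original = 11.18 × 13.3 × (31.6)² = 11.18 × 13.3 × 998.56 ≈ 148,479.9 × g
Your rotor: r = 101 mm = 10.1 cm
148,479.9 = 11.18 × 10.1 × (N/1000)²
(N/1000)² = 148,479.9 / 112.918 = 1314.936
N = 1000 × √1314.936 ≈ 36,262.0

36260 RPM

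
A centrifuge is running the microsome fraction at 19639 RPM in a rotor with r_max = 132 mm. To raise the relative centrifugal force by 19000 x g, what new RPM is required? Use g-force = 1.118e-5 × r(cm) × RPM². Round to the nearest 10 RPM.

r = 132 mm = 13.2 cm
Current RCF = 1.118 × 10⁻⁵ × 13.2 × (19639)² = 1.118 × 10⁻⁵ × 13.2 × 385,690,321 ≈ 56,918.6 × g
Target RCF = 56,918.6 + 19,000 = 75,918.6 × g
N² = 75,918.6 / (14.7576 × 10⁻⁵) = 514,437,307
N ≈ √514,437,307 ≈ 22,681.2

N₂ ≈ 22680 RPM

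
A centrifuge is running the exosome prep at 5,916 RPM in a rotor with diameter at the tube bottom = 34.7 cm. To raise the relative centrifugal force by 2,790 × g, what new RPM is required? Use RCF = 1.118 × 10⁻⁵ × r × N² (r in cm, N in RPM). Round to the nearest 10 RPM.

≈ 7030 RPM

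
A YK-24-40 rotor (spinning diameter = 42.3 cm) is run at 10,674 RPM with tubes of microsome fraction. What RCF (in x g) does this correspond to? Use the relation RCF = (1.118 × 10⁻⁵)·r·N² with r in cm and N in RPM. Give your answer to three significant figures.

r = 42.3 / 2 = 21.15 cm
RCF = 1.118 × 10⁻⁵ × 21.15 × (10674)² = 1.118 × 10⁻⁵ × 21.15 × 113,934,276 ≈ 26,940.6 × g

26900 x g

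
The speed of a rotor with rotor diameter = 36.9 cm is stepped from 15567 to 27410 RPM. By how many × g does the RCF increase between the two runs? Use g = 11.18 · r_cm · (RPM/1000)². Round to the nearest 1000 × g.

105000 × g

r = 36.9 / 2 = 18.45 cm
RCF₁ = 11.18 × 18.45 × (15.567)² = 11.18 × 18.45 × 242.331489 ≈ 49,986 × g
RCF₂ = 11.18 × 18.45 × (27.41)² = 11.18 × 18.45 × 751.3081 ≈ 154,973.1 × g
Increase = 154,973.1 − 49,986 = 104,987.1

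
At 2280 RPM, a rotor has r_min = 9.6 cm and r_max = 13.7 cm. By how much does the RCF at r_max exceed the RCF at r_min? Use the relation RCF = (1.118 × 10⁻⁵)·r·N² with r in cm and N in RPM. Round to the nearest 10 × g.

240 x g

RCF_max = 1.118 × 10⁻⁵ × 13.7 × (2280)² = 1.118 × 10⁻⁵ × 13.7 × 5,198,400 ≈ 796.2 × g
RCF_min = 1.118 × 10⁻⁵ × 9.6 × (2280)² = 1.118 × 10⁻⁵ × 9.6 × 5,198,400 ≈ 557.9 × g
ΔRCF = 796.2 − 557.9 = 238.3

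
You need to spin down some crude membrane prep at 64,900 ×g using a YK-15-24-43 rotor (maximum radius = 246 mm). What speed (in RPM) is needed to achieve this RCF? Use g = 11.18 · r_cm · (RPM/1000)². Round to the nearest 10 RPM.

r = 246 mm = 24.6 cm
64,900 = 11.18 × 24.6 × (N/1000)²
(N/1000)² = 64,900 / 275.028 = 235.976
N = 1000 × √235.976 ≈ 15,361.5

≈ 15360 RPM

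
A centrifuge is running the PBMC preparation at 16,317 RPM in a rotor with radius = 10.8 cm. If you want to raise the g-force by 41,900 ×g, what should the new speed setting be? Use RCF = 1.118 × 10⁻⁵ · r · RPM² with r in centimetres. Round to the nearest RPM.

Current RCF = 1.118 × 10⁻⁵ × 10.8 × (16317)² = 1.118 × 10⁻⁵ × 10.8 × 266,244,489 ≈ 32,147.4 × g
Target RCF = 32,147.4 + 41,900 = 74,047.4 × g
N² = 74,047.4 / (12.0744 × 10⁻⁵) = 613,259,458
N ≈ √613,259,458 ≈ 24,764.1

N₂ ≈ 24764 RPM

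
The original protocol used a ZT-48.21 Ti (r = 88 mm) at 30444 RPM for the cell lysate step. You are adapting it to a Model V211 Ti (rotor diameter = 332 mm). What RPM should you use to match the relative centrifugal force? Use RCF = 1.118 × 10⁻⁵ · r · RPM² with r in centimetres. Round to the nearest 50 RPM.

Original rotor: r = 88 mm = 8.8 cm
RCF = 1.118 × 10⁻⁵ × r × N²
RCF_original = 1.118 × 10⁻⁵ × 8.8 × (30444)² = 1.118 × 10⁻⁵ × 8.8 × 926,837,136 ≈ 91,185.9 × g
Your rotor: r = 332 mm / 2 = 166 mm = 16.6 cm
91,185.9 = 1.118 × 10⁻⁵ × 16.6 × N²
N² = 91,185.9 / (18.5588 × 10⁻⁵) = 491,335,108
N ≈ √491,335,108 ≈ 22,166.1

≈ 22150 RPM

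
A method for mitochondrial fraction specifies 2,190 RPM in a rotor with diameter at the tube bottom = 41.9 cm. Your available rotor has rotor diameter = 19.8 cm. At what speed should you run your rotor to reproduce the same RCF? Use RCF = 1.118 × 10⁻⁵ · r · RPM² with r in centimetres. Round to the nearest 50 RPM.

≈ 3200 RPM

Original rotor: r = 41.9 / 2 = 20.95 cm
RCF_original = 1.118 × 10⁻⁵ × 20.95 × (2190)² = 1.118 × 10⁻⁵ × 20.95 × 4,796,100 ≈ 1,123.3 × g
Your rotor: r = 19.8 / 2 = 9.9 cm
1,123.3 = 1.118 × 10⁻⁵ × 9.9 × N²
N² = 1,123.3 / (11.0682 × 10⁻⁵) = 10,148,895
N ≈ √10,148,895 ≈ 3,185.7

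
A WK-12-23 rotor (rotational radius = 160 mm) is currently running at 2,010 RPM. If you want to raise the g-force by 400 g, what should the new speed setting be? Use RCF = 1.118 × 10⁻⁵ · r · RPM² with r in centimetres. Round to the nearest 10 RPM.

2510 RPM

r = 160 mm = 16.0 cm
Current RCF = 1.118 × 10⁻⁵ × 16 × (2010)² = 1.118 × 10⁻⁵ × 16 × 4,040,100 ≈ 722.7 × g
Target RCF = 722.7 + 400 = 1,122.7 × g
N² = 1,122.7 / (17.888 × 10⁻⁵) = 6,276,275
N ≈ √6,276,275 ≈ 2,505.2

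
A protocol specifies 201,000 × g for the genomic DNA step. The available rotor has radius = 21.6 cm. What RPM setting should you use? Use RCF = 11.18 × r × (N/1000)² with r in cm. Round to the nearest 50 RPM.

≈ 28850 RPM

RCF = 11.18 × r × (N/1000)²
201,000 = 11.18 × 21.6 × (N/1000)²
(N/1000)² = 201,000 / 241.488 = 832.3395
N = 1000 × √832.3395 ≈ 28,850.3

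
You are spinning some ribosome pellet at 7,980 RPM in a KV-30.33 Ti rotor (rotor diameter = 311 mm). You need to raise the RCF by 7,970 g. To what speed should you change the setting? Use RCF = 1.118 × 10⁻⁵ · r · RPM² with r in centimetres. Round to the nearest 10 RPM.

≈ 10470 RPM

r = 311 mm / 2 = 155.5 mm = 15.55 cm
Current RCF = 1.118 × 10⁻⁵ × 15.55 × (7980)² = 1.118 × 10⁻⁵ × 15.55 × 63,680,400 ≈ 11,070.8 × g
Target RCF = 11,070.8 + 7,970 = 19,040.8 × g
N² = 19,040.8 / (17.3849 × 10⁻⁵) = 109,524,933
N ≈ √109,524,933 ≈ 10,465.4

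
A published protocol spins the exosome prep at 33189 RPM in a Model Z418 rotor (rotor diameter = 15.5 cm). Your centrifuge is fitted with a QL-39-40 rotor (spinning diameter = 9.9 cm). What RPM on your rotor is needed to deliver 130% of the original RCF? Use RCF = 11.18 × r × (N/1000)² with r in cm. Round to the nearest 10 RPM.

Original rotor: r = 15.5 / 2 = 7.75 cm
RCF = 11.18 × r × (N/1000)²
RCF_original = 11.18 × 7.75 × (33.189)² = 11.18 × 7.75 × 1,101.509721 ≈ 95,440.3 × g
Target RCF = 1.3 × 95,440.3 ≈ 124,072.4 × g
Your rotor: r = 9.9 / 2 = 4.95 cm
124,072.4 = 11.18 × 4.95 × (N/1000)²
(N/1000)² = 124,072.4 / 55.341 = 2241.962
N = 1000 × √2241.962 ≈ 47,349.4

≈ 47350 RPM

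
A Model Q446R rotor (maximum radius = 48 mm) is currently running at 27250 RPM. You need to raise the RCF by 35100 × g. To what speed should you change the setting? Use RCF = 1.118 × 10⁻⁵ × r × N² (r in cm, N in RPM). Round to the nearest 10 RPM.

≈ 37370 RPM

r = 48 mm = 4.8 cm
Current RCF = 1.118 × 10⁻⁵ × 4.8 × (27250)² = 1.118 × 10⁻⁵ × 4.8 × 742,562,500 ≈ 39,848.9 × g
Target RCF = 39,848.9 + 35,100 = 74,948.9 × g
N² = 74,948.9 / (5.3664 × 10⁻⁵) = 1,396,632,752
N ≈ √1,396,632,752 ≈ 37,371.6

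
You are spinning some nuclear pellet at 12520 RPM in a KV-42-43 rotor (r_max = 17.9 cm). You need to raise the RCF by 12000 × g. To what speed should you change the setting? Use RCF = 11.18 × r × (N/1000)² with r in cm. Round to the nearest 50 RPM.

14700 RPM

Current RCF = 11.18 × 17.9 × (12.52)² = 11.18 × 17.9 × 156.7504 ≈ 31,369.2 × g
Target RCF = 31,369.2 + 12,000 = 43,369.2 × g
(N/1000)² = 43,369.2 / 200.122 = 216.7138
N = 1000 × √216.7138 ≈ 14,721.2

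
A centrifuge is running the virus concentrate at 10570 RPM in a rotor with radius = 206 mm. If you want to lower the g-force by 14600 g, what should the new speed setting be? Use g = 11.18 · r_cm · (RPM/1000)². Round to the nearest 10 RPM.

≈ 6950 RPM

r = 206 mm = 20.6 cm
Current RCF = 11.18 × 20.6 × (10.57)² = 11.18 × 20.6 × 111.7249 ≈ 25,731.1 × g
Target RCF = 25,731.1 − 14,600 = 11,131.1 × g
(N/1000)² = 11,131.1 / 230.308 = 48.33136
N = 1000 × √48.33136 ≈ 6,952.1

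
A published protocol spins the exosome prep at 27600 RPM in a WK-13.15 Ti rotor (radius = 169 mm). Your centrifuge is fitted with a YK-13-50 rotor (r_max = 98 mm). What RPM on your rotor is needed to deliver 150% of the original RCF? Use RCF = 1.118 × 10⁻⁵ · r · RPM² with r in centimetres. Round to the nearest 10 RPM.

44390 RPM

Original rotor: r = 169 mm = 16.9 cm
RCF_original = 1.118 × 10⁻⁵ × 16.9 × (27600)² = 1.118 × 10⁻⁵ × 16.9 × 761,760,000 ≈ 143,928.5 × g
Target RCF = 1.5 × 143,928.5 ≈ 215,892.8 × g
Your rotor: r = 98 mm = 9.8 cm
215,892.8 = 1.118 × 10⁻⁵ × 9.8 × N²
N² = 215,892.8 / (10.9564 × 10⁻⁵) = 1,970,472,053
N ≈ √1,970,472,053 ≈ 44,390.0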